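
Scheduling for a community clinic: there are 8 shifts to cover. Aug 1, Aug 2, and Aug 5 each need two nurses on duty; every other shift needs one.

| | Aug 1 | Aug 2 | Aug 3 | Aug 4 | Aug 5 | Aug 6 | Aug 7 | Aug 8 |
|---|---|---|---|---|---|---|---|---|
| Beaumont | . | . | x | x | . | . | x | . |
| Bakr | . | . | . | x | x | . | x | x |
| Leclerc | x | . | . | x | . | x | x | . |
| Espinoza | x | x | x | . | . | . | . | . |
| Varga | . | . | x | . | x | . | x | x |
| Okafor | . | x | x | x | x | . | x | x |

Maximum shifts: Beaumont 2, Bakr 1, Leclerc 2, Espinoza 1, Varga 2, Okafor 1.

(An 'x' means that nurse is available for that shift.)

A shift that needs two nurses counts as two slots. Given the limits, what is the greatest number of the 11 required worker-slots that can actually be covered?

9

Total capacity across all nurses is 2+1+2+1+2+1 = 9, and 11 slots are needed, so at most 9 can be filled.
An assignment achieving 9: Aug 1→Leclerc+Espinoza, Aug 2→Okafor, Aug 3→Beaumont, Aug 4→Beaumont, Aug 5→Bakr+Varga, Aug 6→Leclerc, Aug 8→Varga.
Loads: Beaumont 2/2, Bakr 1/1, Leclerc 2/2, Espinoza 1/1, Varga 2/2, Okafor 1/1.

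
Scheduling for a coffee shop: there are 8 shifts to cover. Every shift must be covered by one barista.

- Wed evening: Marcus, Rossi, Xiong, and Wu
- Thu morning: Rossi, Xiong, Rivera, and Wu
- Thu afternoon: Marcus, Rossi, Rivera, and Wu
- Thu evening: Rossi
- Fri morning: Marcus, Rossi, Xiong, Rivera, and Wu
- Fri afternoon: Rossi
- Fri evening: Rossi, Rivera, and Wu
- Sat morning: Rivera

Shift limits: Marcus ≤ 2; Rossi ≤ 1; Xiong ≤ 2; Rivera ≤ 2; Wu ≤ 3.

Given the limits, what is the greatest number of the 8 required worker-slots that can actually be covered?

7

Total capacity across all baristas is 2+1+2+2+3 = 10, and 8 slots are needed, so at most 8 can be filled.
Shifts {Thu evening, Fri afternoon} need 2 slots but only Rossi are available for them, supplying at most 1 — so at least 1 slot must go unfilled.
An assignment achieving 7: Wed evening→Marcus, Thu morning→Xiong, Thu afternoon→Marcus, Thu evening→Rossi, Fri morning→Xiong, Fri evening→Rivera, Sat morning→Rivera.
Loads: Marcus 2/2, Rossi 1/1, Xiong 2/2, Rivera 2/2, Wu 0/3.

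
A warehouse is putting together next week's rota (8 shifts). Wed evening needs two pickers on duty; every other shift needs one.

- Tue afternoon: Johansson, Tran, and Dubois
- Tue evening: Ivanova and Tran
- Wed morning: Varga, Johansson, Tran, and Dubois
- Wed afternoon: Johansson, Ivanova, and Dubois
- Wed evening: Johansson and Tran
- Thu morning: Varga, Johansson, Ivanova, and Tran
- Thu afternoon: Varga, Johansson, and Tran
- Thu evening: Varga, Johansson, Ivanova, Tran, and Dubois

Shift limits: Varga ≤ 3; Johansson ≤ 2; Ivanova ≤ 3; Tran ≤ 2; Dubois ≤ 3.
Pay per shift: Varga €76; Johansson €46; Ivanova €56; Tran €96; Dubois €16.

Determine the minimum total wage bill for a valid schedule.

€404

Wed evening can only be covered by Johansson and Tran, so that assignment is forced.
Picking the cheapest available picker for each shift independently would cost €354, but that ignores the shift limits.
An optimal schedule: Tue afternoon→Dubois, Tue evening→Ivanova, Wed morning→Dubois, Wed afternoon→Dubois, Wed evening→Johansson+Tran, Thu morning→Ivanova, Thu afternoon→Johansson, Thu evening→Ivanova.
Total: 16 + 56 + 16 + 16 + 46 + 96 + 56 + 46 + 56 = €404.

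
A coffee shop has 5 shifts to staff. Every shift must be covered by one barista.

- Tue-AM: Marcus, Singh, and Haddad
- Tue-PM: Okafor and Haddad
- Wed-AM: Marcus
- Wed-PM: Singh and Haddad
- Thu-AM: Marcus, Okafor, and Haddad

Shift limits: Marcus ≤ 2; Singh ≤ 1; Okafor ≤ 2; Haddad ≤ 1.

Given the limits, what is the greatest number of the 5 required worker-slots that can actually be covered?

Total capacity across all baristas is 2+1+2+1 = 6, and 5 slots are needed, so at most 5 can be filled.
An assignment achieving 5: Tue-AM→Marcus, Tue-PM→Okafor, Wed-AM→Marcus, Wed-PM→Singh, Thu-AM→Okafor.
Loads: Marcus 2/2, Singh 1/1, Okafor 2/2, Haddad 0/1.

5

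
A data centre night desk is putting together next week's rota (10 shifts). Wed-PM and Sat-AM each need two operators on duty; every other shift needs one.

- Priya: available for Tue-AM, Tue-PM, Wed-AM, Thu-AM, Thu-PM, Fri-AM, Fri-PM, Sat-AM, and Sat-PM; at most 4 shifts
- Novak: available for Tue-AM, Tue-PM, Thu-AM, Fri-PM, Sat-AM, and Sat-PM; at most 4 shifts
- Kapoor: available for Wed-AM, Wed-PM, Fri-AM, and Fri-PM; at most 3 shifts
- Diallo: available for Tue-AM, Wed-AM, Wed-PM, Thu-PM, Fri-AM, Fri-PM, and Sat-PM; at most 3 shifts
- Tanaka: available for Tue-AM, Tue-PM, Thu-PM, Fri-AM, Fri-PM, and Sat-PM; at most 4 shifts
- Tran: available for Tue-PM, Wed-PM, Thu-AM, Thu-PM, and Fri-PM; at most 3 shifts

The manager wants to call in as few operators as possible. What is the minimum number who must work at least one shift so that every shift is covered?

4

12 slots to fill and no one can take more than 4, so at least ⌈12/4⌉ = 3 operators are needed.
Shifts {Wed-PM, Sat-AM} need 4 slots, but among the operators available for them (Priya, Novak, Kapoor, Diallo, and Tran) any 3 together supply at most 3. So 3 operators are not enough.
Priya, Novak, Kapoor, and Diallo alone can cover everything: Tue-AM→Novak, Tue-PM→Priya, Wed-AM→Kapoor, Wed-PM→Kapoor+Diallo, Thu-AM→Priya, Thu-PM→Priya, Fri-AM→Kapoor, Fri-PM→Novak, Sat-AM→Priya+Novak, Sat-PM→Novak.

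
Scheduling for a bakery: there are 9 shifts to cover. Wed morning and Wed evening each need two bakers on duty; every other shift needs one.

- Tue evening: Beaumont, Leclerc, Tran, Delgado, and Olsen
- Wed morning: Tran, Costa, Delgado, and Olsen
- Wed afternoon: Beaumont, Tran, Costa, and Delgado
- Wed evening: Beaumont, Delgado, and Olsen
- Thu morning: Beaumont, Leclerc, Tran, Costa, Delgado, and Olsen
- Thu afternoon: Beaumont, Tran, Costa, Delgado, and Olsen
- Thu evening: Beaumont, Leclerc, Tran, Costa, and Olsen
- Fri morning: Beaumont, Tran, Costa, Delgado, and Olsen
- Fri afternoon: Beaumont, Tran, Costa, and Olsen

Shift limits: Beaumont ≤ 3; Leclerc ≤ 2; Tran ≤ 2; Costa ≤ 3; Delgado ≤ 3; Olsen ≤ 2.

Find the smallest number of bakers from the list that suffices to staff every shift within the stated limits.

4

11 slots to fill and no one can take more than 3, so at least ⌈11/3⌉ = 4 bakers are needed.
Beaumont, Leclerc, Costa, and Delgado alone can cover everything: Tue evening→Beaumont, Wed morning→Costa+Delgado, Wed afternoon→Costa, Wed evening→Beaumont+Delgado, Thu morning→Leclerc, Thu afternoon→Costa, Thu evening→Leclerc, Fri morning→Delgado, Fri afternoon→Beaumont.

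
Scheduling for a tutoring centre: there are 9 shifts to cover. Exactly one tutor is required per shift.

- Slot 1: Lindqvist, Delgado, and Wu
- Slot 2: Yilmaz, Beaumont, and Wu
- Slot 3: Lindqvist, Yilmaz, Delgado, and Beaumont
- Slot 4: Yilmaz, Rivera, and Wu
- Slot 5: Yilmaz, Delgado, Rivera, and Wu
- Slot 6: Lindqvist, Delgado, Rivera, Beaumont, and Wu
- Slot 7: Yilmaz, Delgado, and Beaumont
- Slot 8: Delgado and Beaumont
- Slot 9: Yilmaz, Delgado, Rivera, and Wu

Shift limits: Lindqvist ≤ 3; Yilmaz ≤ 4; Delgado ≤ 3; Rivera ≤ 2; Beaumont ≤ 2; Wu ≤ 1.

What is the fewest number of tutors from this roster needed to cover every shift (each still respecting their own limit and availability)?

9 slots to fill and no one can take more than 4, so at least ⌈9/4⌉ = 3 tutors are needed.
Lindqvist, Yilmaz, and Delgado alone can cover everything: Slot 1→Lindqvist, Slot 2→Yilmaz, Slot 3→Lindqvist, Slot 4→Yilmaz, Slot 5→Yilmaz, Slot 6→Lindqvist, Slot 7→Yilmaz, Slot 8→Delgado, Slot 9→Delgado.

3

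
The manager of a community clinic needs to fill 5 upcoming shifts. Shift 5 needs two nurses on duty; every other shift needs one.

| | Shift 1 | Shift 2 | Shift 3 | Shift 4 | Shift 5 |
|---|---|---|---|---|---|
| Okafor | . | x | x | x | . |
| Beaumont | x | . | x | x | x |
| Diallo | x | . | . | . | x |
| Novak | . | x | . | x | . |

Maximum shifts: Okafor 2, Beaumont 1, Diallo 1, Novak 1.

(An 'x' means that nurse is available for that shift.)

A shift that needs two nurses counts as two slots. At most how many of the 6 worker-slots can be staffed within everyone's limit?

5

Total capacity across all nurses is 2+1+1+1 = 5, and 6 slots are needed, so at most 5 can be filled.
An assignment achieving 5: Shift 1→Beaumont, Shift 2→Okafor, Shift 3→Okafor, Shift 4→Novak, Shift 5→Diallo.
Loads: Okafor 2/2, Beaumont 1/1, Diallo 1/1, Novak 1/1.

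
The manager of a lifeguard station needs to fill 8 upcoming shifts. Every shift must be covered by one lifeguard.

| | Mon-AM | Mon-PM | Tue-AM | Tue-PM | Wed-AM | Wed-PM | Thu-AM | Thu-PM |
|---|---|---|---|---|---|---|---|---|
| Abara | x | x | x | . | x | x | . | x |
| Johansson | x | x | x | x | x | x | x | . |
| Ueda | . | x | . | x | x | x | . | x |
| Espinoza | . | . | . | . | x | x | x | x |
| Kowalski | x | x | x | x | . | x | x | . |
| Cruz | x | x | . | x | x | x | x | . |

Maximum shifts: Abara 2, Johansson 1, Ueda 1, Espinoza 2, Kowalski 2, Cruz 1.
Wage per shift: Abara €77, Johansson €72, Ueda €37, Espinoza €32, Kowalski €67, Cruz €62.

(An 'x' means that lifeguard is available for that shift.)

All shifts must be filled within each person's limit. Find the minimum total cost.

Picking the cheapest available lifeguard for each shift independently would cost €331, but that ignores the shift limits.
An optimal schedule: Mon-AM→Cruz, Mon-PM→Kowalski, Tue-AM→Kowalski, Tue-PM→Ueda, Wed-AM→Johansson, Wed-PM→Abara, Thu-AM→Espinoza, Thu-PM→Espinoza.
Total: 62 + 67 + 67 + 37 + 72 + 77 + 32 + 32 = €446.

€446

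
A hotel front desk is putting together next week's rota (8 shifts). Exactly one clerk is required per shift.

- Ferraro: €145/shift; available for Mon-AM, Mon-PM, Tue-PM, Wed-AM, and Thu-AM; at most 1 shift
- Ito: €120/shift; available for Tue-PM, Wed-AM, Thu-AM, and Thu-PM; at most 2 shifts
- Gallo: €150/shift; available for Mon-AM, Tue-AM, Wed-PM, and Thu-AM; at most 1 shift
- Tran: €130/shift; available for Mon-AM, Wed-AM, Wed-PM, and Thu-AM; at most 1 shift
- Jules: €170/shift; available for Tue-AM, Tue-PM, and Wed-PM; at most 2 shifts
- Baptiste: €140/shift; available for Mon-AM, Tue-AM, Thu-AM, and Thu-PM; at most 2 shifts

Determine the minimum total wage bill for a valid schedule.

Mon-PM can only be covered by Ferraro, so that assignment is forced.
Picking the cheapest available clerk for each shift independently would cost €1025, but that ignores the shift limits.
An optimal schedule: Mon-AM→Baptiste, Mon-PM→Ferraro, Tue-AM→Gallo, Tue-PM→Ito, Wed-AM→Tran, Wed-PM→Jules, Thu-AM→Baptiste, Thu-PM→Ito.
Total: 140 + 145 + 150 + 120 + 130 + 170 + 140 + 120 = €1115.

€1115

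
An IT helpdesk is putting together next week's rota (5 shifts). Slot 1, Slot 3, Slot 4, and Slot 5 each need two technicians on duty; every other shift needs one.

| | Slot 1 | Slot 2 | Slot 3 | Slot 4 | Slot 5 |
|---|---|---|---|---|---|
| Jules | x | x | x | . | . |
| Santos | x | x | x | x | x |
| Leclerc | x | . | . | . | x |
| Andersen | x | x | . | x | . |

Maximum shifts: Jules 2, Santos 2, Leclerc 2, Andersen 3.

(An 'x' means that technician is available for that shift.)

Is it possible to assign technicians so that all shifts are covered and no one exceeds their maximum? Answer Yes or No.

No

Total capacity is 9 and 9 slots are needed, so capacity alone doesn't rule it out.
Shifts {Slot 3, Slot 4, Slot 5} need 6 worker-slots in total, but the technicians available for any of those shifts (Jules, Santos, Leclerc, and Andersen) can supply at most 5 among them. So no valid schedule exists.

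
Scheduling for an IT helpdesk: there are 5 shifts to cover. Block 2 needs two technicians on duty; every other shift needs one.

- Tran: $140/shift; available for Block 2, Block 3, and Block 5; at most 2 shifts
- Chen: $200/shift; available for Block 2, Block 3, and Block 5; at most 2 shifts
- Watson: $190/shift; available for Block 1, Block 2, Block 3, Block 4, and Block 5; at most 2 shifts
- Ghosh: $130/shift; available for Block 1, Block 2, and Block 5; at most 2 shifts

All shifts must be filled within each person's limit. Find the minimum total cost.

$920

Block 4 can only be covered by Watson, so that assignment is forced.
Picking the cheapest available technician for each shift independently would cost $860, but that ignores the shift limits.
An optimal schedule: Block 1→Ghosh, Block 2→Tran+Watson, Block 3→Tran, Block 4→Watson, Block 5→Ghosh.
Total: 130 + 140 + 190 + 140 + 190 + 130 = $920.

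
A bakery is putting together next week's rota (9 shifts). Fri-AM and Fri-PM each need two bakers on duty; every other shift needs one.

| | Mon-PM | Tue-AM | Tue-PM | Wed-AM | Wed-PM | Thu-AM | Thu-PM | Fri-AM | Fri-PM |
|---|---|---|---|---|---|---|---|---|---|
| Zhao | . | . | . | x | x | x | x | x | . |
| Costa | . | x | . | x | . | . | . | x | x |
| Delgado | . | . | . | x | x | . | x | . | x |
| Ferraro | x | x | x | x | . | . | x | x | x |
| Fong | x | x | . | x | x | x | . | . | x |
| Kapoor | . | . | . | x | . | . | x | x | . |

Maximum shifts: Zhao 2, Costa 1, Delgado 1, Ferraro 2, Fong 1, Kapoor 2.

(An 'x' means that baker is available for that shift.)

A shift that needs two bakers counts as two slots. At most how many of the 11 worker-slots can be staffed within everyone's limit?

Total capacity across all bakers is 2+1+1+2+1+2 = 9, and 11 slots are needed, so at most 9 can be filled.
An assignment achieving 9: Mon-PM→Ferraro, Tue-AM→Costa, Tue-PM→Ferraro, Wed-AM→Kapoor, Wed-PM→Zhao, Thu-AM→Zhao, Thu-PM→Delgado, Fri-AM→Kapoor, Fri-PM→Fong.
Loads: Zhao 2/2, Costa 1/1, Delgado 1/1, Ferraro 2/2, Fong 1/1, Kapoor 2/2.

9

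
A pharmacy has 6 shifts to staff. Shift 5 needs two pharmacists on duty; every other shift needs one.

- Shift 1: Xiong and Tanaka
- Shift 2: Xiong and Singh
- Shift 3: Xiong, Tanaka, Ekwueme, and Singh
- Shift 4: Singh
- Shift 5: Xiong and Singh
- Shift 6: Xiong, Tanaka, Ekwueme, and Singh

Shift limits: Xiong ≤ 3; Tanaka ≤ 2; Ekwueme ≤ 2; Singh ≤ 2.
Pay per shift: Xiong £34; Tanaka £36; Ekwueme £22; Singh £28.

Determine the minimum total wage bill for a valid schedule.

Shift 4 can only be covered by Singh, so that assignment is forced.
Shift 5 can only be covered by Xiong and Singh, so that assignment is forced.
Picking the cheapest available pharmacist for each shift independently would cost £196, but that ignores the shift limits.
An optimal schedule: Shift 1→Xiong, Shift 2→Xiong, Shift 3→Ekwueme, Shift 4→Singh, Shift 5→Singh+Xiong, Shift 6→Ekwueme.
Total: 34 + 34 + 22 + 28 + 28 + 34 + 22 = £202.

£202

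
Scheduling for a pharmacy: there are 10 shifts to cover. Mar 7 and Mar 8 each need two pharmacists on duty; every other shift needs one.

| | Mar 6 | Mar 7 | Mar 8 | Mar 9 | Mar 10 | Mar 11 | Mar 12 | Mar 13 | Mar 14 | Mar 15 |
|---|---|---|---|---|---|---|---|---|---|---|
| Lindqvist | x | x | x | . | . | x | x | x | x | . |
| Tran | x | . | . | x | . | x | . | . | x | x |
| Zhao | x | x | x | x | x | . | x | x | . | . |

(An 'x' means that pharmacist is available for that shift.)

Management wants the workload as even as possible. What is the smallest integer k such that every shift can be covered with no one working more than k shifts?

With 3 pharmacists and 12 worker-slots to fill, someone must work at least ⌈12/3⌉ = 4 shifts, so k ≥ 4.
k = 4 works: Mar 6→Tran, Mar 7→Lindqvist+Zhao, Mar 8→Lindqvist+Zhao, Mar 9→Tran, Mar 10→Zhao, Mar 11→Lindqvist, Mar 12→Lindqvist, Mar 13→Zhao, Mar 14→Tran, Mar 15→Tran.
Loads: Lindqvist 4, Tran 4, Zhao 4 — all ≤ 4.

4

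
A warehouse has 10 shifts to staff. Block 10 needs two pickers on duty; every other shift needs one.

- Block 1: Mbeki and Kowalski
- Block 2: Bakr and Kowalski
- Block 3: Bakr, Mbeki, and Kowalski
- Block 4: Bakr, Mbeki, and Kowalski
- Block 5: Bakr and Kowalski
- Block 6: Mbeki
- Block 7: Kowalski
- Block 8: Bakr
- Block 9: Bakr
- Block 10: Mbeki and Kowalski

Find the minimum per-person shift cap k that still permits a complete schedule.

With 3 pickers and 11 worker-slots to fill, someone must work at least ⌈11/3⌉ = 4 shifts, so k ≥ 4.
k = 4 works: Block 1→Mbeki, Block 2→Bakr, Block 3→Mbeki, Block 4→Kowalski, Block 5→Bakr, Block 6→Mbeki, Block 7→Kowalski, Block 8→Bakr, Block 9→Bakr, Block 10→Mbeki+Kowalski.
Loads: Bakr 4, Mbeki 4, Kowalski 3 — all ≤ 4.

4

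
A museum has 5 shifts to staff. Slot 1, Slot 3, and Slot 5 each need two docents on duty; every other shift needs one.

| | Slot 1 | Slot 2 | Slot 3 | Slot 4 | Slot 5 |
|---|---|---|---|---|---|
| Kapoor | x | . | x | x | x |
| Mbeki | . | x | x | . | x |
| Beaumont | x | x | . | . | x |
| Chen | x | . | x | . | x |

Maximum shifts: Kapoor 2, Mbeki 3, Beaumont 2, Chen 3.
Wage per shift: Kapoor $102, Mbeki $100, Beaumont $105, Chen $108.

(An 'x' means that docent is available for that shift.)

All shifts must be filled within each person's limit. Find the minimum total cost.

$822

Slot 4 can only be covered by Kapoor, so that assignment is forced.
Picking the cheapest available docent for each shift independently would cost $813, but that ignores the shift limits.
An optimal schedule: Slot 1→Kapoor+Beaumont, Slot 2→Mbeki, Slot 3→Mbeki+Chen, Slot 4→Kapoor, Slot 5→Mbeki+Beaumont.
Total: 102 + 105 + 100 + 100 + 108 + 102 + 100 + 105 = $822.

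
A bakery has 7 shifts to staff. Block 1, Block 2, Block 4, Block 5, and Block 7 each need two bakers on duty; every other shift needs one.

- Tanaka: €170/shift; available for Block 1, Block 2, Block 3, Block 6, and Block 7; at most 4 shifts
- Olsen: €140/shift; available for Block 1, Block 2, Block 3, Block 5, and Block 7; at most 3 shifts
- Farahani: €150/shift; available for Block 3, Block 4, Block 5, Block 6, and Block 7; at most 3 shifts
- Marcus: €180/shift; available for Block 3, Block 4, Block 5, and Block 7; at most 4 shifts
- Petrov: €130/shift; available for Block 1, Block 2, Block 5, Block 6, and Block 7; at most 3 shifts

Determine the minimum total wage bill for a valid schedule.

Block 4 can only be covered by Farahani and Marcus, so that assignment is forced.
Picking the cheapest available baker for each shift independently would cost €1680, but that ignores the shift limits.
An optimal schedule: Block 1→Petrov+Olsen, Block 2→Petrov+Olsen, Block 3→Tanaka, Block 4→Farahani+Marcus, Block 5→Olsen+Farahani, Block 6→Petrov, Block 7→Farahani+Tanaka.
Total: 130 + 140 + 130 + 140 + 170 + 150 + 180 + 140 + 150 + 130 + 150 + 170 = €1780.

€1780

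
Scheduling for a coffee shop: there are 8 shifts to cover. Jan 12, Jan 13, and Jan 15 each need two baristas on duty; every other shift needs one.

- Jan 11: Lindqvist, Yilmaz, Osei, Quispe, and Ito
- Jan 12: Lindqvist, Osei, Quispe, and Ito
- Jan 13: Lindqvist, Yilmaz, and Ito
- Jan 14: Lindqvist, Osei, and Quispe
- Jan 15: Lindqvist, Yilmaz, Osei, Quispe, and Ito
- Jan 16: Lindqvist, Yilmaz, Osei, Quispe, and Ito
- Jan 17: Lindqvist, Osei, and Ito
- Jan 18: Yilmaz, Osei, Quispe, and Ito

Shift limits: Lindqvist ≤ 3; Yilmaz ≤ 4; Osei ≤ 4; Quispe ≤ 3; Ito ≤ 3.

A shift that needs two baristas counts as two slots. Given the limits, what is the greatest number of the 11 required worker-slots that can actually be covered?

11

Total capacity across all baristas is 3+4+4+3+3 = 17, and 11 slots are needed, so at most 11 can be filled.
An assignment achieving 11: Jan 11→Yilmaz, Jan 12→Osei+Quispe, Jan 13→Lindqvist+Yilmaz, Jan 14→Lindqvist, Jan 15→Yilmaz+Osei, Jan 16→Osei, Jan 17→Lindqvist, Jan 18→Yilmaz.
Loads: Lindqvist 3/3, Yilmaz 4/4, Osei 3/4, Quispe 1/3, Ito 0/3.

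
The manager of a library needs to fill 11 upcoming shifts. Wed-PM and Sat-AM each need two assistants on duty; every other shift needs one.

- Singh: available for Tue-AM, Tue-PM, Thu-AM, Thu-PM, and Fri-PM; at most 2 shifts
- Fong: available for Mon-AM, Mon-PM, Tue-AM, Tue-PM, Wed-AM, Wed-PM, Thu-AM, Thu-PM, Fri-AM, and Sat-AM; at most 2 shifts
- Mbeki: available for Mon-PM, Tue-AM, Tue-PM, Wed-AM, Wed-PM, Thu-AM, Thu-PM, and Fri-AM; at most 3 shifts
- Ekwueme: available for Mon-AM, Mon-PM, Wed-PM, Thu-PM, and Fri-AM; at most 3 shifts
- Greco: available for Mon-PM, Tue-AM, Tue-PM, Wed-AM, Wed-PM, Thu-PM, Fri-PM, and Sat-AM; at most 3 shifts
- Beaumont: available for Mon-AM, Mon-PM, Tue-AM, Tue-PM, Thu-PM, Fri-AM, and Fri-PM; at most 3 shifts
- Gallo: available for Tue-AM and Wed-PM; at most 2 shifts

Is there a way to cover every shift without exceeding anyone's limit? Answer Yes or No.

Sat-AM can only be covered by Fong and Greco, so that assignment is forced.
One valid schedule: Mon-AM→Fong, Mon-PM→Mbeki, Tue-AM→Greco, Tue-PM→Greco, Wed-AM→Mbeki, Wed-PM→Ekwueme+Gallo, Thu-AM→Singh, Thu-PM→Ekwueme, Fri-AM→Mbeki, Fri-PM→Singh, Sat-AM→Fong+Greco.
Loads: Singh 2/2, Fong 2/2, Mbeki 3/3, Ekwueme 2/3, Greco 3/3, Beaumont 0/3, Gallo 1/2 — all within limits.

Yes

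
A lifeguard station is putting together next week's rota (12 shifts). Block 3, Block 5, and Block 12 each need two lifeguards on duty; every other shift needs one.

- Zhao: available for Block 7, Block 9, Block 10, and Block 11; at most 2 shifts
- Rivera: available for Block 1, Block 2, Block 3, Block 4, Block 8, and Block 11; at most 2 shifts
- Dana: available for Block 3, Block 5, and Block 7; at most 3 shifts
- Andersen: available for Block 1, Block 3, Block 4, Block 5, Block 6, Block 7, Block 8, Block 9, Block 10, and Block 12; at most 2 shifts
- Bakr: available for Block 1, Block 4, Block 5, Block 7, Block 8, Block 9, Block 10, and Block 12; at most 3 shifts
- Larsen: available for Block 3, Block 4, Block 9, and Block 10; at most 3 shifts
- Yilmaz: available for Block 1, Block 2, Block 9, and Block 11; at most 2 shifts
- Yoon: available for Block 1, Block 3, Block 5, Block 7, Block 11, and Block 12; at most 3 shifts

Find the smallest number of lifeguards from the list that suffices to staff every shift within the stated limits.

6

15 slots to fill and no one can take more than 3, so at least ⌈15/3⌉ = 5 lifeguards are needed.
Any 5 lifeguards together have capacity at most 3+3+3+3+2 = 14 < 15 slots, so 5 can never suffice.
Zhao, Rivera, Dana, Andersen, Bakr, and Larsen alone can cover everything: Block 1→Rivera, Block 2→Rivera, Block 3→Dana+Larsen, Block 4→Larsen, Block 5→Dana+Bakr, Block 6→Andersen, Block 7→Dana, Block 8→Bakr, Block 9→Zhao, Block 10→Larsen, Block 11→Zhao, Block 12→Andersen+Bakr.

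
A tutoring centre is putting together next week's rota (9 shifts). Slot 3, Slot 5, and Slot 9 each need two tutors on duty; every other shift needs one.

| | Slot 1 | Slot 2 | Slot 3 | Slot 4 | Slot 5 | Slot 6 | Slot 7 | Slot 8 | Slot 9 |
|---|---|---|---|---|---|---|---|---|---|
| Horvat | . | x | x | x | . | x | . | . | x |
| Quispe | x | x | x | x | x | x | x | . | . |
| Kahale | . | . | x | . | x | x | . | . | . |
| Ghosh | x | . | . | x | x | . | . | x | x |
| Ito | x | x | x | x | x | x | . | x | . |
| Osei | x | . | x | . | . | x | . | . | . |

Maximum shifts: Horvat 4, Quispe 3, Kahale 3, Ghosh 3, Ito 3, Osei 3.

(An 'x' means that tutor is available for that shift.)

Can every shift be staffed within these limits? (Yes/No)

Slot 7 can only be covered by Quispe, so that assignment is forced.
Slot 9 can only be covered by Horvat and Ghosh, so that assignment is forced.
One valid schedule: Slot 1→Quispe, Slot 2→Horvat, Slot 3→Kahale+Ito, Slot 4→Horvat, Slot 5→Quispe+Kahale, Slot 6→Horvat, Slot 7→Quispe, Slot 8→Ghosh, Slot 9→Horvat+Ghosh.
Loads: Horvat 4/4, Quispe 3/3, Kahale 2/3, Ghosh 2/3, Ito 1/3, Osei 0/3 — all within limits.

Yes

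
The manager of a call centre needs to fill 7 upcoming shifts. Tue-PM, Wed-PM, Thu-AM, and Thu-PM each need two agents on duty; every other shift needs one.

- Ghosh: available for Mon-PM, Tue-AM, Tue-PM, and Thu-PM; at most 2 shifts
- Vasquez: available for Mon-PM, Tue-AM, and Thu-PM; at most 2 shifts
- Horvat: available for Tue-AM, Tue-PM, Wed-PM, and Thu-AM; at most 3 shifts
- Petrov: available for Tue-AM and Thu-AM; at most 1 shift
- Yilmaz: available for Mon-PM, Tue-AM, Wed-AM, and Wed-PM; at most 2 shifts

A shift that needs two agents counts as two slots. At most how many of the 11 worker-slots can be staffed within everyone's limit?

Total capacity across all agents is 2+2+3+1+2 = 10, and 11 slots are needed, so at most 10 can be filled.
An assignment achieving 10: Mon-PM→Vasquez, Tue-PM→Ghosh+Horvat, Wed-AM→Yilmaz, Wed-PM→Horvat+Yilmaz, Thu-AM→Horvat+Petrov, Thu-PM→Ghosh+Vasquez.
Loads: Ghosh 2/2, Vasquez 2/2, Horvat 3/3, Petrov 1/1, Yilmaz 2/2.

10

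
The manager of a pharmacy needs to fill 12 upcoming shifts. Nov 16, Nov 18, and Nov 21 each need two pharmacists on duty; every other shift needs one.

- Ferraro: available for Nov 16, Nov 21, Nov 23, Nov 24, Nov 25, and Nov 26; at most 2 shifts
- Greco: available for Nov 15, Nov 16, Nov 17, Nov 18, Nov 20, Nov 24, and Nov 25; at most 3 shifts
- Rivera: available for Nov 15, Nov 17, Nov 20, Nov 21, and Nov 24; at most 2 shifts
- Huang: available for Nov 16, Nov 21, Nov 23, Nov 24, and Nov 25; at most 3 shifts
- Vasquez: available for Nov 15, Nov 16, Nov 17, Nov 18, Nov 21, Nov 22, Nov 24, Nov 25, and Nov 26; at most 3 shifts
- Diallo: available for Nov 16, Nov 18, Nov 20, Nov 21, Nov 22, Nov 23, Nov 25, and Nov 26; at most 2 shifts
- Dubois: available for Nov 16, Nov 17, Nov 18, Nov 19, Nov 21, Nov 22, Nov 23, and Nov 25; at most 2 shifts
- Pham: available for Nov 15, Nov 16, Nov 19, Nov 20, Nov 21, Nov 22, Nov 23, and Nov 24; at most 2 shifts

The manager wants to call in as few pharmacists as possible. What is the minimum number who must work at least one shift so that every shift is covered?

6

15 slots to fill and no one can take more than 3, so at least ⌈15/3⌉ = 5 pharmacists are needed.
Any 5 pharmacists together have capacity at most 3+3+3+2+2 = 13 < 15 slots, so 5 can never suffice.
Ferraro, Greco, Rivera, Huang, Vasquez, and Dubois alone can cover everything: Nov 15→Greco, Nov 16→Huang+Vasquez, Nov 17→Rivera, Nov 18→Greco+Vasquez, Nov 19→Dubois, Nov 20→Greco, Nov 21→Huang+Dubois, Nov 22→Vasquez, Nov 23→Ferraro, Nov 24→Rivera, Nov 25→Huang, Nov 26→Ferraro.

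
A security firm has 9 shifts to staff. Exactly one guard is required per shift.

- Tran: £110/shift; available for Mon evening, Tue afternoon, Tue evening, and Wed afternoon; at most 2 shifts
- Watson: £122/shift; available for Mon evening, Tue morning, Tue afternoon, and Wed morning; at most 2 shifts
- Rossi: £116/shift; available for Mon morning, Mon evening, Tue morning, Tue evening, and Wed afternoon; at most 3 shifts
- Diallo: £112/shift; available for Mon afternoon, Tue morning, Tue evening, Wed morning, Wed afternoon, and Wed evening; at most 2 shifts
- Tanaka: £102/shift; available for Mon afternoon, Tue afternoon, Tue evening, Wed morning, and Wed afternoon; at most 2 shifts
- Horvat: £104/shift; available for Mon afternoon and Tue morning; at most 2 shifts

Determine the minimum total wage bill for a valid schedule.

Mon morning can only be covered by Rossi, so that assignment is forced.
Wed evening can only be covered by Diallo, so that assignment is forced.
Picking the cheapest available guard for each shift independently would cost £952, but that ignores the shift limits.
An optimal schedule: Mon morning→Rossi, Mon afternoon→Horvat, Mon evening→Tran, Tue morning→Horvat, Tue afternoon→Tanaka, Tue evening→Tran, Wed morning→Tanaka, Wed afternoon→Diallo, Wed evening→Diallo.
Total: 116 + 104 + 110 + 104 + 102 + 110 + 102 + 112 + 112 = £972.

£972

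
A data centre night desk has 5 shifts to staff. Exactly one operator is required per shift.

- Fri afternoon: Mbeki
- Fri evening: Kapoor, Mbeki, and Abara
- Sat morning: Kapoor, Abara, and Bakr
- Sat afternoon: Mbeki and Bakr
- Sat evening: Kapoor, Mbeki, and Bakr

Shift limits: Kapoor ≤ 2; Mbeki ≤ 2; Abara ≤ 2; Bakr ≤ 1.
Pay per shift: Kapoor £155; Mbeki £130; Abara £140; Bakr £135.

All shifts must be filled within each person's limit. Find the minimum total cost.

Fri afternoon can only be covered by Mbeki, so that assignment is forced.
Picking the cheapest available operator for each shift independently would cost £655, but that ignores the shift limits.
An optimal schedule: Fri afternoon→Mbeki, Fri evening→Abara, Sat morning→Abara, Sat afternoon→Mbeki, Sat evening→Bakr.
Total: 130 + 140 + 140 + 130 + 135 = £675.

£675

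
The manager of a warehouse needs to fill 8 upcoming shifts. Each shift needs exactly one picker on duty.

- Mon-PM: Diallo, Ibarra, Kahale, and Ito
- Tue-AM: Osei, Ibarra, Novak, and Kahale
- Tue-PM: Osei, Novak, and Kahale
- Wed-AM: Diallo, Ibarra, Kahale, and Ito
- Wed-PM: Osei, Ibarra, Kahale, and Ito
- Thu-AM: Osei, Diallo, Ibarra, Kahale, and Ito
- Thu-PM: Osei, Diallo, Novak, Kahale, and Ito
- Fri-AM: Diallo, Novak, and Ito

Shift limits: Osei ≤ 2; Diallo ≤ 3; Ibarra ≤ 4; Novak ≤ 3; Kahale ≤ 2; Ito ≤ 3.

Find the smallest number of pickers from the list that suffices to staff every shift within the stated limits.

3

8 slots to fill and no one can take more than 4, so at least ⌈8/4⌉ = 2 pickers are needed.
Any 2 pickers together have capacity at most 4+3 = 7 < 8 slots, so 2 can never suffice.
Osei, Diallo, and Ibarra alone can cover everything: Mon-PM→Diallo, Tue-AM→Osei, Tue-PM→Osei, Wed-AM→Ibarra, Wed-PM→Ibarra, Thu-AM→Ibarra, Thu-PM→Diallo, Fri-AM→Diallo.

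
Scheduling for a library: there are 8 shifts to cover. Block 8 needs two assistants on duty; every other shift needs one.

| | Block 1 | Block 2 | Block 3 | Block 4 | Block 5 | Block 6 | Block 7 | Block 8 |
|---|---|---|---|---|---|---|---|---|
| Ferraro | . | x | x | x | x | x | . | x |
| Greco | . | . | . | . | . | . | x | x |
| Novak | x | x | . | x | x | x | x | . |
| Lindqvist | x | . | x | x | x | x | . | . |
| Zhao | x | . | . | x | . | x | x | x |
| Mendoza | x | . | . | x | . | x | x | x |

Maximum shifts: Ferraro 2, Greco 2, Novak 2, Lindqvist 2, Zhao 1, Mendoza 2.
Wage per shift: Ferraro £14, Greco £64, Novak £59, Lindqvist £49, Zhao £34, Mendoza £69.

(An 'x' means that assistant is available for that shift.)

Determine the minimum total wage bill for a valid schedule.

Picking the cheapest available assistant for each shift independently would cost £186, but that ignores the shift limits.
An optimal schedule: Block 1→Novak, Block 2→Ferraro, Block 3→Ferraro, Block 4→Lindqvist, Block 5→Novak, Block 6→Lindqvist, Block 7→Greco, Block 8→Greco+Zhao.
Total: 59 + 14 + 14 + 49 + 59 + 49 + 64 + 64 + 34 = £406.

£406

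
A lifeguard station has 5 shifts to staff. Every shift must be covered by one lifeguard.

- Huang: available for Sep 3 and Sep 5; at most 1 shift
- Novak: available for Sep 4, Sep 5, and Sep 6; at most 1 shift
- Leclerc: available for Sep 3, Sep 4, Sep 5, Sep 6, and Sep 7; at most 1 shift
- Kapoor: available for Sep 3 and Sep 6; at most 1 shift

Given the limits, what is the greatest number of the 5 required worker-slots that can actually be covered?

4

Total capacity across all lifeguards is 1+1+1+1 = 4, and 5 slots are needed, so at most 4 can be filled.
An assignment achieving 4: Sep 3→Huang, Sep 4→Novak, Sep 6→Kapoor, Sep 7→Leclerc.
Loads: Huang 1/1, Novak 1/1, Leclerc 1/1, Kapoor 1/1.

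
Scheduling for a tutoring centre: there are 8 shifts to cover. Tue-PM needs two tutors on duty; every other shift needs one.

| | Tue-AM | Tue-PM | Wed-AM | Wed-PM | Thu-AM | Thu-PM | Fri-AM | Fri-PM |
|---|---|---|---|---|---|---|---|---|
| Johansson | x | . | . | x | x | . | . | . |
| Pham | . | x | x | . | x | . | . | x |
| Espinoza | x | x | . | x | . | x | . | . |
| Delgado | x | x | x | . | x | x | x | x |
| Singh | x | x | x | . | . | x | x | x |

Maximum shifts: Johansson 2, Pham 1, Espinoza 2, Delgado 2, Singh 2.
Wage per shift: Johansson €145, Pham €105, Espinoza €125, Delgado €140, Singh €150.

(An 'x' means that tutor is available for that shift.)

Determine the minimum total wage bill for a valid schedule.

Picking the cheapest available tutor for each shift independently would cost €1060, but that ignores the shift limits.
An optimal schedule: Tue-AM→Singh, Tue-PM→Espinoza+Singh, Wed-AM→Pham, Wed-PM→Johansson, Thu-AM→Johansson, Thu-PM→Espinoza, Fri-AM→Delgado, Fri-PM→Delgado.
Total: 150 + 125 + 150 + 105 + 145 + 145 + 125 + 140 + 140 = €1225.

€1225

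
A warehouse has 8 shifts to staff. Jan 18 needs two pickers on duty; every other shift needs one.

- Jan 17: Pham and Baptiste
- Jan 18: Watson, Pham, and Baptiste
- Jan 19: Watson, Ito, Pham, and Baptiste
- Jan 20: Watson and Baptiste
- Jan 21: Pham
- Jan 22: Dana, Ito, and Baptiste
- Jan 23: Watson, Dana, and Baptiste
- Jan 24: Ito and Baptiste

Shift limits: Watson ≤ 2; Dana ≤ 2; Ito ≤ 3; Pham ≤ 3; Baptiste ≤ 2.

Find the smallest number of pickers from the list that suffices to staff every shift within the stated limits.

9 slots to fill and no one can take more than 3, so at least ⌈9/3⌉ = 3 pickers are needed.
Any 3 pickers together have capacity at most 3+3+2 = 8 < 9 slots, so 3 can never suffice.
Watson, Dana, Ito, and Pham alone can cover everything: Jan 17→Pham, Jan 18→Watson+Pham, Jan 19→Ito, Jan 20→Watson, Jan 21→Pham, Jan 22→Dana, Jan 23→Dana, Jan 24→Ito.

4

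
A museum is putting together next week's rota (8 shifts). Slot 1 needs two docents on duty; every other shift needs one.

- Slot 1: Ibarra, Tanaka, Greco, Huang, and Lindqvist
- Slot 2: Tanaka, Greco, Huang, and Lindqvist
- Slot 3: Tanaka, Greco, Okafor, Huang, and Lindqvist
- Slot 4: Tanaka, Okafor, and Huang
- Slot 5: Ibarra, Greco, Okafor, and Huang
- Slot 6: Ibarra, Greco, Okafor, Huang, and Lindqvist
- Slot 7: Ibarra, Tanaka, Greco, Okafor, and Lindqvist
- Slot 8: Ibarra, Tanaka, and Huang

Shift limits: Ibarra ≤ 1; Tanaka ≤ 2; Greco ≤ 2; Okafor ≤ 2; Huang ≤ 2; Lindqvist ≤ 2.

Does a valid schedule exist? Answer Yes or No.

One valid schedule: Slot 1→Huang+Lindqvist, Slot 2→Tanaka, Slot 3→Greco, Slot 4→Tanaka, Slot 5→Greco, Slot 6→Okafor, Slot 7→Okafor, Slot 8→Ibarra.
Loads: Ibarra 1/1, Tanaka 2/2, Greco 2/2, Okafor 2/2, Huang 1/2, Lindqvist 1/2 — all within limits.

Yes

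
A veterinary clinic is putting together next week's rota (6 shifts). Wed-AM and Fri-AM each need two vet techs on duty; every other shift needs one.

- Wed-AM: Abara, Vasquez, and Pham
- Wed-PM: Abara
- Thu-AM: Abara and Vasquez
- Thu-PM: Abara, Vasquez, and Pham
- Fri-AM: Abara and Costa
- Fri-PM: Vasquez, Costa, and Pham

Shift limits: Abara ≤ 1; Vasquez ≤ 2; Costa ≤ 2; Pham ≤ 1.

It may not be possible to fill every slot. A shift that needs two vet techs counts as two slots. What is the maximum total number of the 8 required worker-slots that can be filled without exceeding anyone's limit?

6

Total capacity across all vet techs is 1+2+2+1 = 6, and 8 slots are needed, so at most 6 can be filled.
An assignment achieving 6: Wed-AM→Vasquez+Pham, Wed-PM→Abara, Thu-AM→Vasquez, Fri-AM→Costa, Fri-PM→Costa.
Loads: Abara 1/1, Vasquez 2/2, Costa 2/2, Pham 1/1.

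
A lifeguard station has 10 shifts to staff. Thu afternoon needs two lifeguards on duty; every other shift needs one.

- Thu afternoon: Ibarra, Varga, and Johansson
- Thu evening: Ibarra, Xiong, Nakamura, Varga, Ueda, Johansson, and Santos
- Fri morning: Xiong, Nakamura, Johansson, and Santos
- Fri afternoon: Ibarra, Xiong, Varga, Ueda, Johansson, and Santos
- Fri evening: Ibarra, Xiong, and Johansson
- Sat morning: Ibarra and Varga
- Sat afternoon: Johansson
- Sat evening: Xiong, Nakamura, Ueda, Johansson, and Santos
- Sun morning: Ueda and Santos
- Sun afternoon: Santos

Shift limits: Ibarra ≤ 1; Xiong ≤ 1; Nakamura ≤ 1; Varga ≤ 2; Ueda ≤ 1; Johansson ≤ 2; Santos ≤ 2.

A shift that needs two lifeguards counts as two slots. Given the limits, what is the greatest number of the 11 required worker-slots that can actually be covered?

Total capacity across all lifeguards is 1+1+1+2+1+2+2 = 10, and 11 slots are needed, so at most 10 can be filled.
An assignment achieving 10: Thu afternoon→Varga+Johansson, Fri morning→Nakamura, Fri afternoon→Varga, Fri evening→Xiong, Sat morning→Ibarra, Sat afternoon→Johansson, Sat evening→Santos, Sun morning→Ueda, Sun afternoon→Santos.
Loads: Ibarra 1/1, Xiong 1/1, Nakamura 1/1, Varga 2/2, Ueda 1/1, Johansson 2/2, Santos 2/2.

10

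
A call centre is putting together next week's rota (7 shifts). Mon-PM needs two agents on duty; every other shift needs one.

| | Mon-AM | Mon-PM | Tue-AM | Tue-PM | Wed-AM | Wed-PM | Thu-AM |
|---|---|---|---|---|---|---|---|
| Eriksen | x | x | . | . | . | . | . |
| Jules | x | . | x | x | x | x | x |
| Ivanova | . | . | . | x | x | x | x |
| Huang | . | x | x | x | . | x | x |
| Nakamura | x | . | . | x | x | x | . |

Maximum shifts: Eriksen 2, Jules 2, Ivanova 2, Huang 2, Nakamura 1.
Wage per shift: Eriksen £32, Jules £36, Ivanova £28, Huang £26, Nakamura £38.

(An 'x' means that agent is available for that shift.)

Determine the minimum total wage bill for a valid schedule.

£244

Mon-PM can only be covered by Eriksen and Huang, so that assignment is forced.
Picking the cheapest available agent for each shift independently would cost £222, but that ignores the shift limits.
An optimal schedule: Mon-AM→Eriksen, Mon-PM→Eriksen+Huang, Tue-AM→Jules, Tue-PM→Ivanova, Wed-AM→Jules, Wed-PM→Huang, Thu-AM→Ivanova.
Total: 32 + 32 + 26 + 36 + 28 + 36 + 26 + 28 = £244.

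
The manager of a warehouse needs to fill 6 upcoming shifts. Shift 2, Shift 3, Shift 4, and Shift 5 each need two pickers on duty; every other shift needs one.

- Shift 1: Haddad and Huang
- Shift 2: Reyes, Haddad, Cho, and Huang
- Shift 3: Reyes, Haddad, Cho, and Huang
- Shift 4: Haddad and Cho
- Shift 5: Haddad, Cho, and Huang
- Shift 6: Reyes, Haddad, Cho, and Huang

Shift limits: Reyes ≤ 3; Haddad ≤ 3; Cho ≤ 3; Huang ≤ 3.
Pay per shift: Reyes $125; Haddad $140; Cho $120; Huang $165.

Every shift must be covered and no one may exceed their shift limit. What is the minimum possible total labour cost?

$1320

Shift 4 can only be covered by Haddad and Cho, so that assignment is forced.
Picking the cheapest available picker for each shift independently would cost $1270, but that ignores the shift limits.
An optimal schedule: Shift 1→Haddad, Shift 2→Reyes+Cho, Shift 3→Reyes+Huang, Shift 4→Haddad+Cho, Shift 5→Haddad+Cho, Shift 6→Reyes.
Total: 140 + 125 + 120 + 125 + 165 + 140 + 120 + 140 + 120 + 125 = $1320.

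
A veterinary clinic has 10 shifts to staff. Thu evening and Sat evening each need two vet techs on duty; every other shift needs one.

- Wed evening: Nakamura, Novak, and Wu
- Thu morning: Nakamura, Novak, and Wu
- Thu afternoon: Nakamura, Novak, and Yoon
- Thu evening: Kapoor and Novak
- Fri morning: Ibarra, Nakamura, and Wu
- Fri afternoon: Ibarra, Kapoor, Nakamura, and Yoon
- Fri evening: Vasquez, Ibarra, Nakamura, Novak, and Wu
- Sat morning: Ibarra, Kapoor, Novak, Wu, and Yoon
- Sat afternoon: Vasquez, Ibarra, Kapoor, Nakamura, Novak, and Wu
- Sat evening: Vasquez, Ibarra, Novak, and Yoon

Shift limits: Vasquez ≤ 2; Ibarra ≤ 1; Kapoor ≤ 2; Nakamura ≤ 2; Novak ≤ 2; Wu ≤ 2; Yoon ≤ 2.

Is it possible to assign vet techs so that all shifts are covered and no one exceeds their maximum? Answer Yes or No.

Thu evening can only be covered by Kapoor and Novak, so that assignment is forced.
One valid schedule: Wed evening→Nakamura, Thu morning→Nakamura, Thu afternoon→Novak, Thu evening→Kapoor+Novak, Fri morning→Ibarra, Fri afternoon→Kapoor, Fri evening→Vasquez, Sat morning→Wu, Sat afternoon→Wu, Sat evening→Vasquez+Yoon.
Loads: Vasquez 2/2, Ibarra 1/1, Kapoor 2/2, Nakamura 2/2, Novak 2/2, Wu 2/2, Yoon 1/2 — all within limits.

Yes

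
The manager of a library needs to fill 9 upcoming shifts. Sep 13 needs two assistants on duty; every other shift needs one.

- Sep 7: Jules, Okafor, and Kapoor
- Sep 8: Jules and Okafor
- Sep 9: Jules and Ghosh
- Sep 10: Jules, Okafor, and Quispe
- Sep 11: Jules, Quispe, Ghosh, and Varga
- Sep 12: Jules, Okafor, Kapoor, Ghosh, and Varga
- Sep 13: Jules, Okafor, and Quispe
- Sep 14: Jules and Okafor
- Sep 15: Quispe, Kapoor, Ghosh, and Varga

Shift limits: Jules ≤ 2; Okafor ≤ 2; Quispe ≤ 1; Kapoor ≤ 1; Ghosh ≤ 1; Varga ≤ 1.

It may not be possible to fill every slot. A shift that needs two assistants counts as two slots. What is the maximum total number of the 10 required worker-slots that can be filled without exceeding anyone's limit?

8

Total capacity across all assistants is 2+2+1+1+1+1 = 8, and 10 slots are needed, so at most 8 can be filled.
An assignment achieving 8: Sep 7→Okafor, Sep 8→Jules, Sep 9→Jules, Sep 10→Quispe, Sep 11→Ghosh, Sep 12→Varga, Sep 14→Okafor, Sep 15→Kapoor.
Loads: Jules 2/2, Okafor 2/2, Quispe 1/1, Kapoor 1/1, Ghosh 1/1, Varga 1/1.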